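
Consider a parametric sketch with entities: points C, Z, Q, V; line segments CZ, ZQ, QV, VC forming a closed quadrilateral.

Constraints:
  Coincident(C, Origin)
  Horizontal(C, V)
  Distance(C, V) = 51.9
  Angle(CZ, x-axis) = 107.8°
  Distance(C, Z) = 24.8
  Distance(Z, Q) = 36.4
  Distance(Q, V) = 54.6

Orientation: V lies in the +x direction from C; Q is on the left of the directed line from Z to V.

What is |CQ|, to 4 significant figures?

50.27

C is at the origin; C and V share the same y with |CV| = 51.9 and V in +x, so V = (51.9, 0). CZ runs at 107.8° with |CZ| = 24.8, so Z = (-7.581, 23.61). Q is determined by |ZQ| = 36.4 and |QV| = 54.6 together: it lies at the intersection of circle(Z, 36.4) and circle(V, 54.6). With |ZV| = 64.00, the foot of the radical line on ZV is 19.06 from Z and the perpendicular offset is √(36.4² − 19.06²) = 31.01. Taking the left-of-ZV solution: Q = (21.58, 45.40).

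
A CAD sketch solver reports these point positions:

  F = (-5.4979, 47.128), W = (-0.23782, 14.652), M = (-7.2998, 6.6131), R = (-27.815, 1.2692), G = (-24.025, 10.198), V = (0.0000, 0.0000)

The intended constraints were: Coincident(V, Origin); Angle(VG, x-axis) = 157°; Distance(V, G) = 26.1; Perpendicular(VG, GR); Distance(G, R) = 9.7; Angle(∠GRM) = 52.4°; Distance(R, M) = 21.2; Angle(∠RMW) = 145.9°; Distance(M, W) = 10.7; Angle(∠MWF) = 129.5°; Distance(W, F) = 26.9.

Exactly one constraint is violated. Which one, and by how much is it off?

Distance(W, F) = 26.9 — off by 6.00.

V = (0.00, 0.00) ✓; VG at 157.0° ✓; |VG| = 26.10 ✓; ∠(VG, GR) = 90.00° ✓; |GR| = 9.700 ✓; ∠GRM = 52.40° ✓; |RM| = 21.20 ✓; ∠RMW = 145.9° ✓; |MW| = 10.70 ✓; ∠MWF = 129.5° ✓; |WF| = 32.90 ✗.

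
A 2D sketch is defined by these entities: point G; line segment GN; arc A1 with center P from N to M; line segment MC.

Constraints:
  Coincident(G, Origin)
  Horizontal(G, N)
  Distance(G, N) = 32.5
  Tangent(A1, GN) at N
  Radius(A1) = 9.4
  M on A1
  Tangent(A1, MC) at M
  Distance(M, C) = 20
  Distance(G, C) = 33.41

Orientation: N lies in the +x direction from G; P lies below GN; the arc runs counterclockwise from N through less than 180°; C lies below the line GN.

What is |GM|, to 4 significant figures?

24.48

G is at the origin; G and N share the same y with |GN| = 32.5 and N on the +x side, so N = (32.50, 0.000). Tangency of A1 to GN means the radius PN is perpendicular to GN, so P = N + (0, -9.4) = (32.50, -9.400). Since PM ⟂ MC (tangency), |PC| = √(9.4² + 20.0²) = 22.10 regardless of where M sits on A1. So C lies on both circle(G, 33.41) and circle(P, 22.10); the below-GN intersection is C = (19.40, -27.20). M is the foot of the tangent from C: M = (23.28, -7.578).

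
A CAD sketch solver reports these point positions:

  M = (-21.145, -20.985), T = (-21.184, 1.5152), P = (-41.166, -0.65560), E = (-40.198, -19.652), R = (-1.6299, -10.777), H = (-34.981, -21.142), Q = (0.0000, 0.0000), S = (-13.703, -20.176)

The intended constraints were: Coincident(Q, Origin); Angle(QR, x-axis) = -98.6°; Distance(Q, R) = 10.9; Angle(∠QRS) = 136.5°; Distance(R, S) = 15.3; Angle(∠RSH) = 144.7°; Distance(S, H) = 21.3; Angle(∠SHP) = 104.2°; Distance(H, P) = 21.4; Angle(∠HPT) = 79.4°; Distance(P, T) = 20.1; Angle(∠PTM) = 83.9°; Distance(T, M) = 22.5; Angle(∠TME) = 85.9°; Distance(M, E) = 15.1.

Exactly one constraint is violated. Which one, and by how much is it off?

Distance(M, E) = 15.1 — off by 4.00.

Q = (0.00, 0.00) ✓; QR at -98.60° ✓; |QR| = 10.90 ✓; ∠QRS = 136.5° ✓; |RS| = 15.30 ✓; ∠RSH = 144.7° ✓; |SH| = 21.30 ✓; ∠SHP = 104.2° ✓; |HP| = 21.40 ✓; ∠HPT = 79.40° ✓; |PT| = 20.10 ✓; ∠PTM = 83.90° ✓; |TM| = 22.50 ✓; ∠TME = 85.90° ✓; |ME| = 19.10 ✗.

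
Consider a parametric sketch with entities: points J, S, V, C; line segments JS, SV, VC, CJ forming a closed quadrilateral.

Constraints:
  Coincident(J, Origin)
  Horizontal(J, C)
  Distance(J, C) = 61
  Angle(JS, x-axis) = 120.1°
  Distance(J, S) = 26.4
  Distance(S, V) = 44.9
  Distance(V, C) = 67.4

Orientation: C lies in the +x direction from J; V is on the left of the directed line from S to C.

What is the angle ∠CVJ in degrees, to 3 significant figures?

58.1°

Checks: |SV| = 44.90 ✓; |VC| = 67.40 ✓.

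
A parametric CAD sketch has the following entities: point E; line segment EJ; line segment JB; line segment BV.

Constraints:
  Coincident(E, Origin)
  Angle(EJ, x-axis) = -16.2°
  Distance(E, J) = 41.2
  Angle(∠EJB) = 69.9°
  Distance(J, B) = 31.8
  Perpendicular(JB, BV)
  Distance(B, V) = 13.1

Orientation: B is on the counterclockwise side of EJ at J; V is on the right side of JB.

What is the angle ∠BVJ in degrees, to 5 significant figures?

67.611°

∠EJB = 69.9°, so JB runs at -16.2° + (180° − 69.9°) = 93.900° from the x-axis; with |JB| = 31.8, B = J + 31.8·(cos 93.900°, sin 93.900°) = (37.401, 20.232). JB is perpendicular to BV; with |BV| = 13.1 on the right of JB, V = B + 13.1·(0.99768, 0.068015) = (50.471, 21.123). Then cos ∠BVJ = VB·VJ / (|VB||VJ|), giving 67.611°.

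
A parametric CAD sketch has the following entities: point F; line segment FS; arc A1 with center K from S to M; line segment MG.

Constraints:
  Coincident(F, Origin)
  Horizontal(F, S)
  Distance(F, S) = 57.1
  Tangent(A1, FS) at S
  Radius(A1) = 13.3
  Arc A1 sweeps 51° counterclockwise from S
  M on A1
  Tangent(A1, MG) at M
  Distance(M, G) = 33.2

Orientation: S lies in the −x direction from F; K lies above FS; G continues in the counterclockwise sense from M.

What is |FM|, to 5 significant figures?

47.023

F is at the origin; F and S share the same y with |FS| = 57.1 and S on the −x side, so S = (-57.100, 0.0000). The tangent condition forces KS to be normal to FS, so K = S + (0, 13.3) = (-57.100, 13.300). On A1, S sits at bearing -90° from K; a 51° counterclockwise sweep puts M at bearing -39°, so M = K + 13.3·(cos -39°, sin -39°) = (-46.764, 4.9300). Then |FM| = |M − F| = 47.023.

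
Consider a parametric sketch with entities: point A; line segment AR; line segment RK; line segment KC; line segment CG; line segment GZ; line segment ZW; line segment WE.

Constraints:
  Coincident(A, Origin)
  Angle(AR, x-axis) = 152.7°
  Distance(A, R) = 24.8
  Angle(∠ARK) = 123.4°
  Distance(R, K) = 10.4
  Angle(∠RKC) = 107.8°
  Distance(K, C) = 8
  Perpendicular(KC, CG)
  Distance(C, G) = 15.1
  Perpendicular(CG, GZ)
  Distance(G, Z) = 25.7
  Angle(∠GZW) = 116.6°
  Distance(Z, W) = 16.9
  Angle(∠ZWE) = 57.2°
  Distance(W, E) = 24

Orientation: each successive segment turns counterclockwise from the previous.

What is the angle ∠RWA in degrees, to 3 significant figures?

13.7°

A is at the origin; AR runs at 152.7° with length 24.8, so R = (-22.0, 11.4). ∠ARK = 123.4° gives RK at -151° from the x-axis; with |RK| = 10.4, K = (-31.1, 6.28). ∠RKC = 107.8° gives KC at -78.5° from the x-axis; with |KC| = 8.0, C = (-29.5, -1.55). KC ⟂ CG, so CG runs at 11.5°; with |CG| = 15.1, G = (-14.7, 1.46). CG ⟂ GZ, so GZ runs at 101°; with |GZ| = 25.7, Z = (-19.8, 26.6). ∠GZW = 116.6° gives ZW at 165° from the x-axis; with |ZW| = 16.9, W = (-36.2, 31.0). Then cos ∠RWA = WR·WA / (|WR||WA|), giving 13.7°.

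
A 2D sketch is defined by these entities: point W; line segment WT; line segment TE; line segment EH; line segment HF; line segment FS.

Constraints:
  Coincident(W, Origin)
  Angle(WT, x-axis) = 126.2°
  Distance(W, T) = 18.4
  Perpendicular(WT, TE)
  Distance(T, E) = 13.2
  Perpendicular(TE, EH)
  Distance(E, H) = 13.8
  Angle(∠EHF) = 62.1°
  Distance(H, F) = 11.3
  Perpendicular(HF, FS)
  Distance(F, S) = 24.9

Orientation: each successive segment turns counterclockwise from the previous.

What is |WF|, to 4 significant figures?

10.40

W is at the origin; WT runs at 126.2° with length 18.4, so T = (-10.87, 14.85). WT ⟂ TE, so TE runs at -143.8°; with |TE| = 13.2, E = (-21.52, 7.052). TE ⟂ EH, so EH runs at -53.80°; with |EH| = 13.8, H = (-13.37, -4.084). ∠EHF = 62.1° gives HF at 64.10° from the x-axis; with |HF| = 11.3, F = (-8.433, 6.081). Then |WF| = |F − W| = 10.40.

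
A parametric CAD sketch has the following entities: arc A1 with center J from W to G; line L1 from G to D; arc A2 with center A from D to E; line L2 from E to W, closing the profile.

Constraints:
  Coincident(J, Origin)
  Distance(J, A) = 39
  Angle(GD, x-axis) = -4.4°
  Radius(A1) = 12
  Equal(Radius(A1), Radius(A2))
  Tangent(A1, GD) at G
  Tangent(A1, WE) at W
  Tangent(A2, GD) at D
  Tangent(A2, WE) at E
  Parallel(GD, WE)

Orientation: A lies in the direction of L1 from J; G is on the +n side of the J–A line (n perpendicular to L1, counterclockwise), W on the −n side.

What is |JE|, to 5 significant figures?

40.804

Tangency of A1 to both parallel lines with radius 12.0 puts G and W at J ± 12.0·n: G = (0.92063, 11.965), W = (-0.92063, -11.965). Equal radii place D and E the same way about A: D = A + 12.0·n = (39.806, 8.9726), E = A − 12.0·n = (37.964, -14.957). Then |JE| = |E − J| = 40.804.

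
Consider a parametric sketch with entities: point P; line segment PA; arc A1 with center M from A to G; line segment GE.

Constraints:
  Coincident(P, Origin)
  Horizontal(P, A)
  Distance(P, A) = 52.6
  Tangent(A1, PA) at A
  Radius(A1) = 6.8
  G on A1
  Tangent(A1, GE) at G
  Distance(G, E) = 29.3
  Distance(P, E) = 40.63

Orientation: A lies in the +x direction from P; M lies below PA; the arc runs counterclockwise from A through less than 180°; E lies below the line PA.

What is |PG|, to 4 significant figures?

47.10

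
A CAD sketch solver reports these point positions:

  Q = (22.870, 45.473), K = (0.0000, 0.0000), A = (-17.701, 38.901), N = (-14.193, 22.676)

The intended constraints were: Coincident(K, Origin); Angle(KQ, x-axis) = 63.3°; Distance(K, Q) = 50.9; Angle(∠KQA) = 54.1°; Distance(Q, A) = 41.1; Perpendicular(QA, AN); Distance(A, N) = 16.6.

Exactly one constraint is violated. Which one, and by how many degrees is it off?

Perpendicular(QA, AN) — off by 3.00°.

K = (0.00, 0.00) ✓; KQ at 63.30° ✓; |KQ| = 50.90 ✓; ∠KQA = 54.10° ✓; |QA| = 41.10 ✓; ∠(QA, AN) = 93.00° ✗; |AN| = 16.60 ✓.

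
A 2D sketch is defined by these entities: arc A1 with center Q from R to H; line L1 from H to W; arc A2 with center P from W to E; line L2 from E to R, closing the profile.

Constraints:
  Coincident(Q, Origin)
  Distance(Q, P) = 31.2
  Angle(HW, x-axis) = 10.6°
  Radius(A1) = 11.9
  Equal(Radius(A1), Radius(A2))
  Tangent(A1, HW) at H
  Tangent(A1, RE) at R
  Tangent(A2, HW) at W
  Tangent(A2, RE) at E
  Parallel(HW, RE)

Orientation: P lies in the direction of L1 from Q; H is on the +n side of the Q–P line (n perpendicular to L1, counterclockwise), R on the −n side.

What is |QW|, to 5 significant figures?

33.392

The slot axis is L1's direction at 10.6°, so u = (cos 10.6°, sin 10.6°) = (0.98294, 0.18395) and n = (−sin 10.6°, cos 10.6°) = (-0.18395, 0.98294). Q is at the origin and P lies 31.2 along u from Q, so P = 31.2·u = (30.668, 5.7393). Tangency of A1 to both parallel lines with radius 11.9 puts H and R at Q ± 11.9·n: H = (-2.1890, 11.697), R = (2.1890, -11.697). Equal radii place W and E the same way about P: W = P + 11.9·n = (28.479, 17.436), E = P − 11.9·n = (32.857, -5.9576). Then |QW| = |W − Q| = 33.392.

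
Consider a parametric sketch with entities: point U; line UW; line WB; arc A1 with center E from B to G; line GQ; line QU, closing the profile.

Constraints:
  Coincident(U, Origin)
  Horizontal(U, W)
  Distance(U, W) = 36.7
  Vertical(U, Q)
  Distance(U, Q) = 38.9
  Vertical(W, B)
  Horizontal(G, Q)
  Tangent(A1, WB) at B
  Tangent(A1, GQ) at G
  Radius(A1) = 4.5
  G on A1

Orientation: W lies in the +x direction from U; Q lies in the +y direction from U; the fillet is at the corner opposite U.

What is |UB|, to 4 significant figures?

50.30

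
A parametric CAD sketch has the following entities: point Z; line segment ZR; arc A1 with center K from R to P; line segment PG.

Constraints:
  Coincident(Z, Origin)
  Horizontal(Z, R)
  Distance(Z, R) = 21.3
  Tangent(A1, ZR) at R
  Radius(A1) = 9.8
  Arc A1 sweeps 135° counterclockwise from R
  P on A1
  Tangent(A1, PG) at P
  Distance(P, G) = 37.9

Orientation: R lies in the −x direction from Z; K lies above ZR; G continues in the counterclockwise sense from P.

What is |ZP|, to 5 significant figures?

22.054

The tangent condition forces KR to be normal to ZR, so K = R + (0, 9.8) = (-21.300, 9.8000). On A1, R sits at bearing -90° from K; a 135° counterclockwise sweep puts P at bearing 45°, so P = K + 9.8·(cos 45°, sin 45°) = (-14.370, 16.730). Then |ZP| = |P − Z| = 22.054.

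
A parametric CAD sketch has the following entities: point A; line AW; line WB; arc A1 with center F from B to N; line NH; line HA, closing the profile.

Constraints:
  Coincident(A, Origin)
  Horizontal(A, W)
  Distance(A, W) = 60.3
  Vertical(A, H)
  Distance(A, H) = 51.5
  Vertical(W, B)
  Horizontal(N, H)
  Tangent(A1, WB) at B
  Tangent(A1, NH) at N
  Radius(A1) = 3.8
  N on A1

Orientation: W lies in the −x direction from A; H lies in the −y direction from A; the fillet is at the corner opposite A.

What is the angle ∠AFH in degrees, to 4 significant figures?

44.02°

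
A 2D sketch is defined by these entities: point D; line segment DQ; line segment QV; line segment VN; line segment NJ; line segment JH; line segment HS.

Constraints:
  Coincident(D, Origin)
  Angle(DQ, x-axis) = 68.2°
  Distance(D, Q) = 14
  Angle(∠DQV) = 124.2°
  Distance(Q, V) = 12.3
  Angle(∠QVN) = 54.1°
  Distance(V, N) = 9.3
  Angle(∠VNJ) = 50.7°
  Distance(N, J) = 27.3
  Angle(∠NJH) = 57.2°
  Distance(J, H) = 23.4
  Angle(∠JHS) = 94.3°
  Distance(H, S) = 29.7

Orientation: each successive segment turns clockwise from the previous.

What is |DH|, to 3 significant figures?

37.9

D is at the origin; DQ runs at 68.2° with length 14.0, so Q = (5.20, 13.0). ∠DQV = 124.2° gives QV at 12.4° from the x-axis; with |QV| = 12.3, V = (17.2, 15.6). ∠QVN = 54.1° gives VN at -114° from the x-axis; with |VN| = 9.3, N = (13.5, 7.11). ∠VNJ = 50.7° gives NJ at 117° from the x-axis; with |NJ| = 27.3, J = (1.03, 31.4). ∠NJH = 57.2° gives JH at -5.60° from the x-axis; with |JH| = 23.4, H = (24.3, 29.1). Then |DH| = |H − D| = 37.9.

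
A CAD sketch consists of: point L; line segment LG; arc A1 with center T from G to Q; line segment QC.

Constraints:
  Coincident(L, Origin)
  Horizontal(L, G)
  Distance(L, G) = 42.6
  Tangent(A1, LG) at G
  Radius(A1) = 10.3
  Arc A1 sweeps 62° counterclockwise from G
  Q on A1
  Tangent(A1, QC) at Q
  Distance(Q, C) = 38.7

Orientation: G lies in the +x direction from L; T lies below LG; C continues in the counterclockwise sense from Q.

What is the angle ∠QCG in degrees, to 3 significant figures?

6.52°

L is at the origin; LG is horizontal with |LG| = 42.6 and G on the +x side, so G = (42.6, 0.00). The tangent condition forces TG to be normal to LG, so T = G + (0, -10.3) = (42.6, -10.3). On A1, G sits at bearing 90° from T; a 62° counterclockwise sweep puts Q at bearing 152°, so Q = T + 10.3·(cos 152°, sin 152°) = (33.5, -5.46). Tangency of A1 to QC means the radius TQ is perpendicular to QC, so QC runs along (−sin 152°, cos 152°); with |QC| = 38.7, C = (15.3, -39.6). Then cos ∠QCG = CQ·CG / (|CQ||CG|), giving 6.52°.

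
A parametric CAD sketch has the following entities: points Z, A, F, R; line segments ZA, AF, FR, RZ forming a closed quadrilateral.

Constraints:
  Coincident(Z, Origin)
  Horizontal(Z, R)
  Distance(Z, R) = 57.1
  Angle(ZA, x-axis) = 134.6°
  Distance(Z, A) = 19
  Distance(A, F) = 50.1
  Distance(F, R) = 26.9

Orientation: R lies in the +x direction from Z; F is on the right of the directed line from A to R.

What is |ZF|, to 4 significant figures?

32.76

Z is at the origin; Z and R share the same y with |ZR| = 57.1 and R in +x, so R = (57.1, 0). ZA runs at 134.6° with |ZA| = 19.0, so A = (-13.34, 13.53). F is determined by |AF| = 50.1 and |FR| = 26.9 together: it lies at the intersection of circle(A, 50.1) and circle(R, 26.9). With |AR| = 71.73, the foot of the radical line on AR is 48.32 from A and the perpendicular offset is √(50.1² − 48.32²) = 13.25. Taking the right-of-AR solution: F = (31.61, -8.595).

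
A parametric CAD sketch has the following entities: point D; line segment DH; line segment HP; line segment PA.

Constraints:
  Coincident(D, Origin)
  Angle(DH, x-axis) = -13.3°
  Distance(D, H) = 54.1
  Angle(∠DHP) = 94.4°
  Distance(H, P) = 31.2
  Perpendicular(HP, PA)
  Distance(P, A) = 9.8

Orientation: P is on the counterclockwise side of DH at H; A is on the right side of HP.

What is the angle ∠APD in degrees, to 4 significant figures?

146.8°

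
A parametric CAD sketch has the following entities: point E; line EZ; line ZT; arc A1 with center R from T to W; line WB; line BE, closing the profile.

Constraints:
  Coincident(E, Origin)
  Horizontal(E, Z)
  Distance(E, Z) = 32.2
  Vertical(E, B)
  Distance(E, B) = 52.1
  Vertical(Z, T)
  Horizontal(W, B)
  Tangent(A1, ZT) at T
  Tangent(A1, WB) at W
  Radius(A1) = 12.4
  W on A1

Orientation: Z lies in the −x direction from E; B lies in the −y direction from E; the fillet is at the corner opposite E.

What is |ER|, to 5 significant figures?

44.364

EB is vertical with |EB| = 52.1 and B on the −y side, so B = (0.0000, -52.100). The virtual corner opposite E is at (-32.200, -52.100). Since A1 is tangent to ZT there, RT ⟂ ZT and A1 meets WB tangentially, so RW is at right angles to WB, with radius 12.4, so the center R sits 12.4 in from both sides at R = (-19.800, -39.700). Then |ER| = |R − E| = 44.364.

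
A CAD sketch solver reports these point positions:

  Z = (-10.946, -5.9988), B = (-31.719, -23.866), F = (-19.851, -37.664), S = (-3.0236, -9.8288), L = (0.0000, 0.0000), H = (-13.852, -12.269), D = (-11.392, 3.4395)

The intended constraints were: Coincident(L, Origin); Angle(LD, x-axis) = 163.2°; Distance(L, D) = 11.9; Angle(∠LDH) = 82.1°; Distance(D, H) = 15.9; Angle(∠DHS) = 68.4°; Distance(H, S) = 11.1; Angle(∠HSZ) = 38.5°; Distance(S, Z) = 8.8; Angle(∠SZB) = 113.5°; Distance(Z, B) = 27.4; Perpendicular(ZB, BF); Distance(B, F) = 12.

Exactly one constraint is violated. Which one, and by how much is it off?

Distance(B, F) = 12 — off by 6.20.

L = (0.00, 0.00) ✓; LD at 163.2° ✓; |LD| = 11.90 ✓; ∠LDH = 82.10° ✓; |DH| = 15.90 ✓; ∠DHS = 68.40° ✓; |HS| = 11.10 ✓; ∠HSZ = 38.50° ✓; |SZ| = 8.800 ✓; ∠SZB = 113.5° ✓; |ZB| = 27.40 ✓; ∠(ZB, BF) = 90.00° ✓; |BF| = 18.20 ✗.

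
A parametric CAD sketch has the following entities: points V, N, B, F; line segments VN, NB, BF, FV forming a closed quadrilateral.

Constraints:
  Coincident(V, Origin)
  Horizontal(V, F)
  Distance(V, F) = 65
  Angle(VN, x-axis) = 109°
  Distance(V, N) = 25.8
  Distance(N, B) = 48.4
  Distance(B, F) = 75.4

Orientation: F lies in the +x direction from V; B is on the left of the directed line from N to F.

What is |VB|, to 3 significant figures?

65.8

Checks: |NB| = 48.40 ✓; |BF| = 75.40 ✓.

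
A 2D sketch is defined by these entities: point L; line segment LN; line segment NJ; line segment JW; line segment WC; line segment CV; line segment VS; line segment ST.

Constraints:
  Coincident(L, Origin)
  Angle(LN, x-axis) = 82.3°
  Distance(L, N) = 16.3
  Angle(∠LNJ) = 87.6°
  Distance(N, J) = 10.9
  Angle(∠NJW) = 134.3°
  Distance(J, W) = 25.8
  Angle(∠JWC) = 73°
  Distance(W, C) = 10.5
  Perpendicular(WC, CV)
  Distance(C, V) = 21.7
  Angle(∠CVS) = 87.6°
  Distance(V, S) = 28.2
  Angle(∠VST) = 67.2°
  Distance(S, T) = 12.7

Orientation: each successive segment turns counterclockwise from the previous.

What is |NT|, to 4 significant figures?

36.00

L is at the origin; LN runs at 82.3° with length 16.3, so N = (2.184, 16.15). ∠LNJ = 87.6° gives NJ at 174.7° from the x-axis; with |NJ| = 10.9, J = (-8.669, 17.16). ∠NJW = 134.3° gives JW at -139.6° from the x-axis; with |JW| = 25.8, W = (-28.32, 0.4384). ∠JWC = 73.0° gives WC at -32.60° from the x-axis; with |WC| = 10.5, C = (-19.47, -5.219). The perpendicularity gives CV at right angles to WC, so CV runs at 57.40°; with |CV| = 21.7, V = (-7.780, 13.06). ∠CVS = 87.6° gives VS at 149.8° from the x-axis; with |VS| = 28.2, S = (-32.15, 27.25). ∠VST = 67.2° gives ST at -97.40° from the x-axis; with |ST| = 12.7, T = (-33.79, 14.65). Then |NT| = |T − N| = 36.00.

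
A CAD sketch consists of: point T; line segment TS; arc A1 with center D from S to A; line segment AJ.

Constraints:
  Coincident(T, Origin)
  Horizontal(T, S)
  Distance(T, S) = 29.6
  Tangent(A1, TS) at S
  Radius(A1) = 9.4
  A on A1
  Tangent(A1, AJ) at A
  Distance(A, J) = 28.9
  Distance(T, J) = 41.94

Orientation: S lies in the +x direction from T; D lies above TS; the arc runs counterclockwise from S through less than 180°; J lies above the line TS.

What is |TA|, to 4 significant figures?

39.93

Checks: ∠(DS, ST) = 90.00° ✓; |DS| = 9.400 ✓; |DA| = 9.400 ✓; ∠(DA, AJ) = 90.00° ✓; |AJ| = 28.90 ✓; |TJ| = 41.94 ✓.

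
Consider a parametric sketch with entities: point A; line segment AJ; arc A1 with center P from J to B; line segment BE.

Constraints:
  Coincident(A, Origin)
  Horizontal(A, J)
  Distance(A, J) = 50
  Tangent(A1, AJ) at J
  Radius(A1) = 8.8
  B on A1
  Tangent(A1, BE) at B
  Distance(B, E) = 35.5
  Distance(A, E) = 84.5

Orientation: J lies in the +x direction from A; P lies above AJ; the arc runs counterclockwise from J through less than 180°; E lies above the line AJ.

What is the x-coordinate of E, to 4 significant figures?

78.14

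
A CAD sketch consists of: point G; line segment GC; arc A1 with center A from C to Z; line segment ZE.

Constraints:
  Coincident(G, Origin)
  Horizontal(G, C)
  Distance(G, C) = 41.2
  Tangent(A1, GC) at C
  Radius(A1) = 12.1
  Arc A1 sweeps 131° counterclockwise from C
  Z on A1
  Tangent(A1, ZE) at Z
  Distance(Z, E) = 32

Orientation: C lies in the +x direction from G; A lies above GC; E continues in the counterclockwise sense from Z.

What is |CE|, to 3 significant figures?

45.8

On A1, C sits at bearing -90° from A; a 131° counterclockwise sweep puts Z at bearing 41°, so Z = A + 12.1·(cos 41°, sin 41°) = (50.3, 20.0). The tangent condition forces AZ to be normal to ZE, so ZE runs along (−sin 41°, cos 41°); with |ZE| = 32.0, E = (29.3, 44.2). Then |CE| = |E − C| = 45.8.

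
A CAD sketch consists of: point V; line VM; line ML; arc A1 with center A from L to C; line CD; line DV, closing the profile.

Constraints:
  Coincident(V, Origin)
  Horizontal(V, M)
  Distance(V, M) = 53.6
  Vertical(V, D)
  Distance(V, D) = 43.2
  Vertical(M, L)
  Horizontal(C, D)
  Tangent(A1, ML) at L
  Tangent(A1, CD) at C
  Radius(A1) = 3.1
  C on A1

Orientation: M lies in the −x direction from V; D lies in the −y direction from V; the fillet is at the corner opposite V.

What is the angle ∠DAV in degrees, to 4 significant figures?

41.96°

V is at the origin; V and M share the same y with |VM| = 53.6 and M on the −x side, so M = (-53.60, 0.000). VD is vertical with |VD| = 43.2 and D on the −y side, so D = (0.000, -43.20). The virtual corner opposite V is at (-53.60, -43.20). A1 meets ML tangentially, so AL is at right angles to ML and tangency of A1 to CD means the radius AC is perpendicular to CD, with radius 3.1, so the center A sits 3.1 in from both sides at A = (-50.50, -40.10). Then cos ∠DAV = AD·AV / (|AD||AV|), giving 41.96°.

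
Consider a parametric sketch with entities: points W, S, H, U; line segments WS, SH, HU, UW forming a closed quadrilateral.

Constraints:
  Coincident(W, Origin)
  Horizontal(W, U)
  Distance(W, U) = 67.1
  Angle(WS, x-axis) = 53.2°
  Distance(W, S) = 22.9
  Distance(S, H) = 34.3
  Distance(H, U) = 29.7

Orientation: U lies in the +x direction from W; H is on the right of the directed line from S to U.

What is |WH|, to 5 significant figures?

38.446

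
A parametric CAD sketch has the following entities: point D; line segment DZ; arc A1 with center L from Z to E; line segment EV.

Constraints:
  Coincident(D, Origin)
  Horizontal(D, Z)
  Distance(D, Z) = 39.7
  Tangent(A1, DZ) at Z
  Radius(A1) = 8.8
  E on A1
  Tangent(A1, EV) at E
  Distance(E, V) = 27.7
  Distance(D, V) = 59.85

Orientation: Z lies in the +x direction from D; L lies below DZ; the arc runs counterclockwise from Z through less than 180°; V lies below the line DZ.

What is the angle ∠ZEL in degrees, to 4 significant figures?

28.79°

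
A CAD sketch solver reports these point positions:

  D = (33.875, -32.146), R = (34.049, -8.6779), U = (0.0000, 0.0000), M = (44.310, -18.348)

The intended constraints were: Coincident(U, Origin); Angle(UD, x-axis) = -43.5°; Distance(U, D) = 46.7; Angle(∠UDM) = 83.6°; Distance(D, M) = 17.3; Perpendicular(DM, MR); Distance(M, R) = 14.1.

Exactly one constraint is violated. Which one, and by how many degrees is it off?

Perpendicular(DM, MR) — off by 6.20°.

U = (0.00, 0.00) ✓; UD at -43.50° ✓; |UD| = 46.70 ✓; ∠UDM = 83.60° ✓; |DM| = 17.30 ✓; ∠(DM, MR) = 83.80° ✗; |MR| = 14.10 ✓.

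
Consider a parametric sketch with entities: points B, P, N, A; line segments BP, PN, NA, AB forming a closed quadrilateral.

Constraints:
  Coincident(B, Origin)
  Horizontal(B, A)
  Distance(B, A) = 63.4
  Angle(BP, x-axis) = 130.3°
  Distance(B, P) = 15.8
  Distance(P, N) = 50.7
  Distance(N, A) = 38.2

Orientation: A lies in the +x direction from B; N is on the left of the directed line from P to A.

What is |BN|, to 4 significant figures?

47.24

Checks: |PN| = 50.70 ✓; |NA| = 38.20 ✓.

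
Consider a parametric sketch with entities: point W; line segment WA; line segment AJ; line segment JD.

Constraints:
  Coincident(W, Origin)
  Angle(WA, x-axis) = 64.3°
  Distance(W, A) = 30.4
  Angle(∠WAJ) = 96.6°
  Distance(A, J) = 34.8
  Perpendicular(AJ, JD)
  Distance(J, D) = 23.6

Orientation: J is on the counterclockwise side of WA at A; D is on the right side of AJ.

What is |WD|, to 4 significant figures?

66.04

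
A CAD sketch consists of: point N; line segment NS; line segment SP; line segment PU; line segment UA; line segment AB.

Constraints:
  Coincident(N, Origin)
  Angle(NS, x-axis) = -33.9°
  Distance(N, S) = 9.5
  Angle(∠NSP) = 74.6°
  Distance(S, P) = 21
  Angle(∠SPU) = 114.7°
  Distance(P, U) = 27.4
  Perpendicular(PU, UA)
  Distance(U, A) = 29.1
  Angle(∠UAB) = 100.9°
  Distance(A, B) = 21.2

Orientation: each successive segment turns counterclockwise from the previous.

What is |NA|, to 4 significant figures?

28.11

N is at the origin; NS runs at -33.9° with length 9.5, so S = (7.885, -5.299). ∠NSP = 74.6° gives SP at 71.50° from the x-axis; with |SP| = 21.0, P = (14.55, 14.62). ∠SPU = 114.7° gives PU at 136.8° from the x-axis; with |PU| = 27.4, U = (-5.425, 33.37). PU ⟂ UA, so UA runs at -133.2°; with |UA| = 29.1, A = (-25.35, 12.16). Then |NA| = |A − N| = 28.11.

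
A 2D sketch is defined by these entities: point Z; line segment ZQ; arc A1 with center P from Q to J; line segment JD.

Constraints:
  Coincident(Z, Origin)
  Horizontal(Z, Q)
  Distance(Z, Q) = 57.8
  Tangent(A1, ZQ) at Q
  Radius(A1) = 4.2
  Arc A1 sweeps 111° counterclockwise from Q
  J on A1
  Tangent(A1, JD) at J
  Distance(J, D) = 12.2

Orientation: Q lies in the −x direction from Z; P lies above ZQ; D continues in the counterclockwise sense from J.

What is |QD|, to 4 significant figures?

17.10

Z is at the origin; Z and Q share the same y with |ZQ| = 57.8 and Q on the −x side, so Q = (-57.80, 0.000). A1 meets ZQ tangentially, so PQ is at right angles to ZQ, so P = Q + (0, 4.2) = (-57.80, 4.200). On A1, Q sits at bearing -90° from P; a 111° counterclockwise sweep puts J at bearing 21°, so J = P + 4.2·(cos 21°, sin 21°) = (-53.88, 5.705). Since A1 is tangent to JD there, PJ ⟂ JD, so JD runs along (−sin 21°, cos 21°); with |JD| = 12.2, D = (-58.25, 17.09). Then |QD| = |D − Q| = 17.10.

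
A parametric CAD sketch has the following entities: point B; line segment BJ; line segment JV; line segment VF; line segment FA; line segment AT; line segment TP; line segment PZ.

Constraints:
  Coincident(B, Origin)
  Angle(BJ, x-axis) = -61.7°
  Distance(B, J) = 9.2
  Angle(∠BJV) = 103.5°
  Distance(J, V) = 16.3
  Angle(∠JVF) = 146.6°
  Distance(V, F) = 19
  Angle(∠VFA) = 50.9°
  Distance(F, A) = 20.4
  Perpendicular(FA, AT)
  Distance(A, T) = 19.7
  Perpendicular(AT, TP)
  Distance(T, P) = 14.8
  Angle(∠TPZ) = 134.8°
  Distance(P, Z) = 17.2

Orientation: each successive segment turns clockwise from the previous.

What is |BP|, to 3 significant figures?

27.8

B is at the origin; BJ runs at -61.7° with length 9.2, so J = (4.36, -8.10). ∠BJV = 103.5° gives JV at -138° from the x-axis; with |JV| = 16.3, V = (-7.79, -19.0). ∠JVF = 146.6° gives VF at -172° from the x-axis; with |VF| = 19.0, F = (-26.6, -21.7). ∠VFA = 50.9° gives FA at 59.3° from the x-axis; with |FA| = 20.4, A = (-16.2, -4.20). The perpendicularity gives AT at right angles to FA, so AT runs at -30.7°; with |AT| = 19.7, T = (0.768, -14.3). The perpendicularity gives TP at right angles to AT, so TP runs at -121°; with |TP| = 14.8, P = (-6.79, -27.0). Then |BP| = |P − B| = 27.8.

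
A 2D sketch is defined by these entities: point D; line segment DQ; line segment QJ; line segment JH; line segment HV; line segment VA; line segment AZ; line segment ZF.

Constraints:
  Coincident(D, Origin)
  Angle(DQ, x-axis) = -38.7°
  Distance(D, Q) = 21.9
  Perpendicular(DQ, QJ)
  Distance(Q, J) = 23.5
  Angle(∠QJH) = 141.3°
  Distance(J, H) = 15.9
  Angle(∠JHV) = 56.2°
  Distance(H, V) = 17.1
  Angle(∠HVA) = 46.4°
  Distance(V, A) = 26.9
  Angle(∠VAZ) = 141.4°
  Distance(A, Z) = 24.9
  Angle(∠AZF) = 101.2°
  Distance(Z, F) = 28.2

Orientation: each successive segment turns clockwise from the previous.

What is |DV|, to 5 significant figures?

20.752

D is at the origin; DQ runs at -38.7° with length 21.9, so Q = (17.091, -13.693). DQ ⟂ QJ, so QJ runs at -128.70°; with |QJ| = 23.5, J = (2.3982, -32.033). ∠QJH = 141.3° gives JH at -167.40° from the x-axis; with |JH| = 15.9, H = (-13.119, -35.501). ∠JHV = 56.2° gives HV at 68.800° from the x-axis; with |HV| = 17.1, V = (-6.9351, -19.559). Then |DV| = |V − D| = 20.752.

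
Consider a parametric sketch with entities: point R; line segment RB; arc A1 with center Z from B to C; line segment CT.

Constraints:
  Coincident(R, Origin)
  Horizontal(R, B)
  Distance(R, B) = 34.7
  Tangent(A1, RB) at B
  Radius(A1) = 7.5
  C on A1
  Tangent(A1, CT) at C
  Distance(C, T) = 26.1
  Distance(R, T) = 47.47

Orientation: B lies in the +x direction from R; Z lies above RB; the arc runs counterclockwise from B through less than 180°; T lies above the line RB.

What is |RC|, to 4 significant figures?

42.93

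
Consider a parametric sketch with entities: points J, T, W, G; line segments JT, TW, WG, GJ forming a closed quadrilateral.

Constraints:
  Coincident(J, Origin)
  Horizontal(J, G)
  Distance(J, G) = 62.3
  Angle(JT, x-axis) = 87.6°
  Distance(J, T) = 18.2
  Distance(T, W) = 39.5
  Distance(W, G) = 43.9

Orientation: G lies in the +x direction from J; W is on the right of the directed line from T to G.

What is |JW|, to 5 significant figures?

26.358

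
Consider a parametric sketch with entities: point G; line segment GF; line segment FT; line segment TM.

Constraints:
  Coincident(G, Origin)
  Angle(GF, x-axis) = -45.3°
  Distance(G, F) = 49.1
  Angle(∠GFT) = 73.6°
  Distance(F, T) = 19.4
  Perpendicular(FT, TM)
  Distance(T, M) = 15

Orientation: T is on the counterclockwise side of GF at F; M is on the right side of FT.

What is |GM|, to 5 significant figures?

62.349

G is at the origin; GF runs at -45.3° with length 49.1, so F = 49.1·(cos -45.3°, sin -45.3°) = (34.537, -34.900). ∠GFT = 73.6°, so FT runs at -45.3° + (180° − 73.6°) = 61.100° from the x-axis; with |FT| = 19.4, T = F + 19.4·(cos 61.100°, sin 61.100°) = (43.912, -17.916). FT is perpendicular to TM; with |TM| = 15.0 on the right of FT, M = T + 15.0·(0.87546, -0.48328) = (57.044, -25.165). Then |GM| = |M − G| = 62.349.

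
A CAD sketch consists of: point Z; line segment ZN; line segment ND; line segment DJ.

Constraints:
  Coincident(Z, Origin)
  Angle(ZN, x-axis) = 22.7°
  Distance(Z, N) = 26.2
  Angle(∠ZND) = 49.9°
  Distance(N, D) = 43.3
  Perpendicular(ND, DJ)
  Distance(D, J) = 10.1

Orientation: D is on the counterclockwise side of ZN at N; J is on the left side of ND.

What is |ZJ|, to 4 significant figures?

28.23

∠ZND = 49.9°, so ND runs at 22.7° + (180° − 49.9°) = 152.8° from the x-axis; with |ND| = 43.3, D = N + 43.3·(cos 152.8°, sin 152.8°) = (-14.34, 29.90). The perpendicularity gives DJ at right angles to ND; with |DJ| = 10.1 on the left of ND, J = D + 10.1·(-0.4571, -0.8894) = (-18.96, 20.92). Then |ZJ| = |J − Z| = 28.23.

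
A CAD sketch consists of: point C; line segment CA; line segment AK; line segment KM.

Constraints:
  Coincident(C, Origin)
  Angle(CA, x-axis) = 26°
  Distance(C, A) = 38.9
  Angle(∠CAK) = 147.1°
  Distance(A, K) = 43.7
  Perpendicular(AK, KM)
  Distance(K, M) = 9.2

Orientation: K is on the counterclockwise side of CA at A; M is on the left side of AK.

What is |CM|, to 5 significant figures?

77.287

∠CAK = 147.1°, so AK runs at 26.0° + (180° − 147.1°) = 58.900° from the x-axis; with |AK| = 43.7, K = A + 43.7·(cos 58.900°, sin 58.900°) = (57.536, 54.472). AK is perpendicular to KM; with |KM| = 9.2 on the left of AK, M = K + 9.2·(-0.85627, 0.51653) = (49.658, 59.224). Then |CM| = |M − C| = 77.287.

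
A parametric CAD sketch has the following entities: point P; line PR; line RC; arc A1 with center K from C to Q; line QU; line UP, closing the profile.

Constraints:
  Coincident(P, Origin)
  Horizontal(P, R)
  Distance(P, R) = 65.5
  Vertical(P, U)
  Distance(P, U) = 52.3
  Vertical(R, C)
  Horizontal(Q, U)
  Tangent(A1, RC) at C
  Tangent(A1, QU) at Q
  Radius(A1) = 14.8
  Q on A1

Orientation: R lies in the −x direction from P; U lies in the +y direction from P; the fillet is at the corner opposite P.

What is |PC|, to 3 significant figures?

75.5

P is at the origin; PR is horizontal with |PR| = 65.5 and R on the −x side, so R = (-65.5, 0.00). P and U share the same x with |PU| = 52.3 and U on the +y side, so U = (0.00, 52.3). The virtual corner opposite P is at (-65.5, 52.3). Since A1 is tangent to RC there, KC ⟂ RC and the tangent condition forces KQ to be normal to QU, with radius 14.8, so the center K sits 14.8 in from both sides at K = (-50.7, 37.5). That places the tangent points at C = (-65.5, 37.5) on RC and Q = (-50.7, 52.3) on QU. Then |PC| = |C − P| = 75.5.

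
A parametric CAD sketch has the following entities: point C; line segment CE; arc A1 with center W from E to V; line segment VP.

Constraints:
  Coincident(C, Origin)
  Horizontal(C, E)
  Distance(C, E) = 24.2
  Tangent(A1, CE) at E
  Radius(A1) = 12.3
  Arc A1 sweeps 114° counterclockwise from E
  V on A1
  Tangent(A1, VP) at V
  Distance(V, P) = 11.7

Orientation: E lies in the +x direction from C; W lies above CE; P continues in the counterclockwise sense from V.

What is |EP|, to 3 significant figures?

28.7

C is at the origin; C and E share the same y with |CE| = 24.2 and E on the +x side, so E = (24.2, 0.00). A1 meets CE tangentially, so WE is at right angles to CE, so W = E + (0, 12.3) = (24.2, 12.3). On A1, E sits at bearing -90° from W; a 114° counterclockwise sweep puts V at bearing 24°, so V = W + 12.3·(cos 24°, sin 24°) = (35.4, 17.3). Since A1 is tangent to VP there, WV ⟂ VP, so VP runs along (−sin 24°, cos 24°); with |VP| = 11.7, P = (30.7, 28.0). Then |EP| = |P − E| = 28.7.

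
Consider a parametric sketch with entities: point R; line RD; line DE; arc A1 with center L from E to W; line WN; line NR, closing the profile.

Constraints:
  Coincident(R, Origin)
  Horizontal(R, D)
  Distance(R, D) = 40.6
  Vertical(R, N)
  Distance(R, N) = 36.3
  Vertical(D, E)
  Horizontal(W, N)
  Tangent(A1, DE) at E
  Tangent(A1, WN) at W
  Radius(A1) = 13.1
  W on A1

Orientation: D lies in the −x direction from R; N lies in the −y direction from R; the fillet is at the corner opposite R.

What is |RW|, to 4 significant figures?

45.54

R is at the origin; RD is horizontal with |RD| = 40.6 and D on the −x side, so D = (-40.60, 0.000). RN is vertical with |RN| = 36.3 and N on the −y side, so N = (0.000, -36.30). The virtual corner opposite R is at (-40.60, -36.30). The tangent condition forces LE to be normal to DE and since A1 is tangent to WN there, LW ⟂ WN, with radius 13.1, so the center L sits 13.1 in from both sides at L = (-27.50, -23.20). That places the tangent points at E = (-40.60, -23.20) on DE and W = (-27.50, -36.30) on WN. Then |RW| = |W − R| = 45.54.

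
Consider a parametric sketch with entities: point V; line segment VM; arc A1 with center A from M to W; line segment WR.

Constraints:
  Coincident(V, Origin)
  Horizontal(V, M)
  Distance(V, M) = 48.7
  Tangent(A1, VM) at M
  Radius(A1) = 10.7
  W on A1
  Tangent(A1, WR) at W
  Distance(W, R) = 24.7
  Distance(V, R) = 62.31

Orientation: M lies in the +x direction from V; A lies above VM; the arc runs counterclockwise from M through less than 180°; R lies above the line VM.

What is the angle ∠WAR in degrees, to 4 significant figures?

66.58°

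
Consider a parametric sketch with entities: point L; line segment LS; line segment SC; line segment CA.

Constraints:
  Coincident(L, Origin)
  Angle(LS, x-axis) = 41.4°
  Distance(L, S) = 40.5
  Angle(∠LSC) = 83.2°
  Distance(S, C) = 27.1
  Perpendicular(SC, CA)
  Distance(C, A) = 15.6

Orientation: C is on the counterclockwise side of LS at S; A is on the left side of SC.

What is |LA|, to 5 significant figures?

33.217

∠LSC = 83.2°, so SC runs at 41.4° + (180° − 83.2°) = 138.20° from the x-axis; with |SC| = 27.1, C = S + 27.1·(cos 138.20°, sin 138.20°) = (10.177, 44.846). The perpendicularity gives CA at right angles to SC; with |CA| = 15.6 on the left of SC, A = C + 15.6·(-0.66653, -0.74548) = (-0.22081, 33.217). Then |LA| = |A − L| = 33.217.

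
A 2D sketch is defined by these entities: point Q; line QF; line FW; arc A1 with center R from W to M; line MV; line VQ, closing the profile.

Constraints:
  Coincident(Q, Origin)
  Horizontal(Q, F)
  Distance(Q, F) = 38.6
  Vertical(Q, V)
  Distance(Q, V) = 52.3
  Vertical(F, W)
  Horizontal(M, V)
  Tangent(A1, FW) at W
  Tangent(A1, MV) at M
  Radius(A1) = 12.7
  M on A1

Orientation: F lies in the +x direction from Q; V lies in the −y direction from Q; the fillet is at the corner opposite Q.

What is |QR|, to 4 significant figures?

47.32

QV is vertical with |QV| = 52.3 and V on the −y side, so V = (0.000, -52.30). The virtual corner opposite Q is at (38.60, -52.30). A1 meets FW tangentially, so RW is at right angles to FW and since A1 is tangent to MV there, RM ⟂ MV, with radius 12.7, so the center R sits 12.7 in from both sides at R = (25.90, -39.60). Then |QR| = |R − Q| = 47.32.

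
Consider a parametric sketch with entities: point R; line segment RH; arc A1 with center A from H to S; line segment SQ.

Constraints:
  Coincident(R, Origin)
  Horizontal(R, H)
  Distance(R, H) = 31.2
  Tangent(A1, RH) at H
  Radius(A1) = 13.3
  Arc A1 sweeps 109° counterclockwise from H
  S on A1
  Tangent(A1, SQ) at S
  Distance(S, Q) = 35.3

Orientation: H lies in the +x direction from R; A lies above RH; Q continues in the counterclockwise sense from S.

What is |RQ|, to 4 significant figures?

60.36

R is at the origin; R and H share the same y with |RH| = 31.2 and H on the +x side, so H = (31.20, 0.000). The tangent condition forces AH to be normal to RH, so A = H + (0, 13.3) = (31.20, 13.30). On A1, H sits at bearing -90° from A; a 109° counterclockwise sweep puts S at bearing 19°, so S = A + 13.3·(cos 19°, sin 19°) = (43.78, 17.63). A1 meets SQ tangentially, so AS is at right angles to SQ, so SQ runs along (−sin 19°, cos 19°); with |SQ| = 35.3, Q = (32.28, 51.01). Then |RQ| = |Q − R| = 60.36.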